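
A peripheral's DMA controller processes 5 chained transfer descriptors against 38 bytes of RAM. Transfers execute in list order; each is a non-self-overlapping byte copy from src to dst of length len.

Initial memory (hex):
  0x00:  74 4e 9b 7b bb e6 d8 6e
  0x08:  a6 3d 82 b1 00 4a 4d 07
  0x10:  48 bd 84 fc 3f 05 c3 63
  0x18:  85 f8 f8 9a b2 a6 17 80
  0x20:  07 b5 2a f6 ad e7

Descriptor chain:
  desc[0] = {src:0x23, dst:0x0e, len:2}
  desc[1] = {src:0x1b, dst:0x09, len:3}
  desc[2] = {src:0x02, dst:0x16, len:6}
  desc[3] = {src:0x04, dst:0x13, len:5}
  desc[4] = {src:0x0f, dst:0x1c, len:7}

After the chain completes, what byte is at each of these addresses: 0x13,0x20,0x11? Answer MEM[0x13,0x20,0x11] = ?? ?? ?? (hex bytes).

[0] 0x23->0x0e len=2 : f6 ad
[1] 0x1b->0x09 len=3 : 9a b2 a6
[2] 0x02->0x16 len=6 : 9b 7b bb e6 d8 6e
[3] 0x04->0x13 len=5 : bb e6 d8 6e a6
[4] 0x0f->0x1c len=7 : ad 48 bd 84 bb e6 d8
query mem[0x13]=0xbb, mem[0x20]=0xbb, mem[0x11]=0xbd

MEM[0x13,0x20,0x11] = bb bb bd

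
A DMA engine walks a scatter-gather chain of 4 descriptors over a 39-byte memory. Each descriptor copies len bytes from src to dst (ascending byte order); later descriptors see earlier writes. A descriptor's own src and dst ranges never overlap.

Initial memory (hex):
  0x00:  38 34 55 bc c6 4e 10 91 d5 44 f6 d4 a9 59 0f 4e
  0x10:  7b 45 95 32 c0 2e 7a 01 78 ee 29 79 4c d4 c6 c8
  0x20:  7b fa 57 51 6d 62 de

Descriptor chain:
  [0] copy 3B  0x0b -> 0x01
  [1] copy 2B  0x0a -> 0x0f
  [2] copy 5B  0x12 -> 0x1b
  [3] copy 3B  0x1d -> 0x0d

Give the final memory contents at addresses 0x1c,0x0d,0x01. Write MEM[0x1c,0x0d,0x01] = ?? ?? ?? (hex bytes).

MEM[0x1c,0x0d,0x01] = 32 c0 d4

[0] 0x0b->0x01 len=3 : d4 a9 59
[1] 0x0a->0x0f len=2 : f6 d4
[2] 0x12->0x1b len=5 : 95 32 c0 2e 7a
[3] 0x1d->0x0d len=3 : c0 2e 7a
query mem[0x1c]=0x32, mem[0x0d]=0xc0, mem[0x01]=0xd4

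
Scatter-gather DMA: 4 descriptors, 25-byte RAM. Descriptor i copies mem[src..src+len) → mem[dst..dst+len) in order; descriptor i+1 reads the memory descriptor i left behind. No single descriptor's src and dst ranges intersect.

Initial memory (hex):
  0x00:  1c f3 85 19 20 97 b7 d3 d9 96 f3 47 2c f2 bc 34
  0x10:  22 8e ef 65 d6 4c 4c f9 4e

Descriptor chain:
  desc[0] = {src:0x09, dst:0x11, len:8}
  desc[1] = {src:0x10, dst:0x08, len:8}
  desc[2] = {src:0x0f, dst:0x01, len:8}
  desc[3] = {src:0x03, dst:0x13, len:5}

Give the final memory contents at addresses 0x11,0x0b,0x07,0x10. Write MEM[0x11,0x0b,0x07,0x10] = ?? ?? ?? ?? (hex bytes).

[0] 0x09->0x11 len=8 : 96 f3 47 2c f2 bc 34 22
[1] 0x10->0x08 len=8 : 22 96 f3 47 2c f2 bc 34
[2] 0x0f->0x01 len=8 : 34 22 96 f3 47 2c f2 bc
[3] 0x03->0x13 len=5 : 96 f3 47 2c f2
query mem[0x11]=0x96, mem[0x0b]=0x47, mem[0x07]=0xf2, mem[0x10]=0x22

MEM[0x11,0x0b,0x07,0x10] = 96 47 f2 22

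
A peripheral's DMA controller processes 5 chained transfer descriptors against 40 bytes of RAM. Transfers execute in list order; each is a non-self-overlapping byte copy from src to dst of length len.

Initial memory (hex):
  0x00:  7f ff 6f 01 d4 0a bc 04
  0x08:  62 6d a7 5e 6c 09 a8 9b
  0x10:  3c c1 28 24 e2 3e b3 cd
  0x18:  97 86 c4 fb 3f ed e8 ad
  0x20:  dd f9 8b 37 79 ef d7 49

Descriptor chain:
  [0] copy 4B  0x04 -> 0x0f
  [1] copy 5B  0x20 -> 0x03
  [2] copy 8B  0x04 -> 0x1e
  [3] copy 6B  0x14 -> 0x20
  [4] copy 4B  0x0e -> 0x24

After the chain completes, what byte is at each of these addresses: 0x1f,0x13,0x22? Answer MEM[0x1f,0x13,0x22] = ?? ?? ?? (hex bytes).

[0] 0x04->0x0f len=4 : d4 0a bc 04
[1] 0x20->0x03 len=5 : dd f9 8b 37 79
[2] 0x04->0x1e len=8 : f9 8b 37 79 62 6d a7 5e
[3] 0x14->0x20 len=6 : e2 3e b3 cd 97 86
[4] 0x0e->0x24 len=4 : a8 d4 0a bc
query mem[0x1f]=0x8b, mem[0x13]=0x24, mem[0x22]=0xb3

MEM[0x1f,0x13,0x22] = 8b 24 b3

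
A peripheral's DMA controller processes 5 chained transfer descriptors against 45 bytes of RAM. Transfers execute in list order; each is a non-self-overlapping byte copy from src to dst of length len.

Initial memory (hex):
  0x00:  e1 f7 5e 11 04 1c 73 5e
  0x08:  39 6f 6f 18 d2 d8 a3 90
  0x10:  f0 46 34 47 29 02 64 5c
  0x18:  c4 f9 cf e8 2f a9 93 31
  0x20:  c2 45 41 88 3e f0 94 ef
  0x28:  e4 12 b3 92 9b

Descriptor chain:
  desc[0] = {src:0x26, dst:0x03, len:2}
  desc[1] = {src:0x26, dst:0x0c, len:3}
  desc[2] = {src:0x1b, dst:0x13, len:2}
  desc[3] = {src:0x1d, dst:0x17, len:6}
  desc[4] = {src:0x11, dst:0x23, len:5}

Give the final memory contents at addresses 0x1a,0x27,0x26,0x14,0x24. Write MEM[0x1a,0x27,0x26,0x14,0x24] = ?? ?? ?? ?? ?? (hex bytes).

MEM[0x1a,0x27,0x26,0x14,0x24] = c2 02 2f 2f 34

#0 dst[0x03+2] := {0x94,0xef}
#1 dst[0x0c+3] := {0x94,0xef,0xe4}
#2 dst[0x13+2] := {0xe8,0x2f}
#3 dst[0x17+6] := {0xa9,0x93,0x31,0xc2,0x45,0x41}
#4 dst[0x23+5] := {0x46,0x34,0xe8,0x2f,0x02}
query mem[0x1a]=0xc2, mem[0x27]=0x02, mem[0x26]=0x2f, mem[0x14]=0x2f, mem[0x24]=0x34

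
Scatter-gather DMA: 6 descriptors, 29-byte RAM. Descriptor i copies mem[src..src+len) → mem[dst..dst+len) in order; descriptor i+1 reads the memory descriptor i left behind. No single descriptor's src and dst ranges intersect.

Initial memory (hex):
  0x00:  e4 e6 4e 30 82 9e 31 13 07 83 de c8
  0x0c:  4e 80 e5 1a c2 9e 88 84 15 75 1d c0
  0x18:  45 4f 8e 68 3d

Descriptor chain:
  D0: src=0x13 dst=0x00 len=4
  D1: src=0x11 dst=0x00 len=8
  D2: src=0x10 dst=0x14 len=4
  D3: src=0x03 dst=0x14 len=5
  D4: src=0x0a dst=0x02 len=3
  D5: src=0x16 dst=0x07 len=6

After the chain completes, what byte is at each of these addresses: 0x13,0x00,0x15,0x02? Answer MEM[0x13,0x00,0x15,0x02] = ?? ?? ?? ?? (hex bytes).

  after D0: wrote 4B at 0x00 = 8415751d
  after D1: wrote 8B at 0x00 = 9e888415751dc045
  after D2: wrote 4B at 0x14 = c29e8884
  after D3: wrote 5B at 0x14 = 15751dc045
  after D4: wrote 3B at 0x02 = dec84e
  after D5: wrote 6B at 0x07 = 1dc0454f8e68
query mem[0x13]=0x84, mem[0x00]=0x9e, mem[0x15]=0x75, mem[0x02]=0xde

MEM[0x13,0x00,0x15,0x02] = 84 9e 75 de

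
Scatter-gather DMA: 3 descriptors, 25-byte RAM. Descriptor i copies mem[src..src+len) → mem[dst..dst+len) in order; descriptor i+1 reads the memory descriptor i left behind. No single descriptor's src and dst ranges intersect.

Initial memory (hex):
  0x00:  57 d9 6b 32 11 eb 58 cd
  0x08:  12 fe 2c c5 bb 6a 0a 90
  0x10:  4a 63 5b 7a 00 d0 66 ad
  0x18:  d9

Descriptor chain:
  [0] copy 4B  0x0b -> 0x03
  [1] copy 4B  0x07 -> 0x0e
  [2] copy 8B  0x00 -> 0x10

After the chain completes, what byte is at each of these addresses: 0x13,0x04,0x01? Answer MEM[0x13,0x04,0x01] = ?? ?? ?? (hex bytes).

D0: mem[0x03..0x06] <- [c5 bb 6a 0a]
D1: mem[0x0e..0x11] <- [cd 12 fe 2c]
D2: mem[0x10..0x17] <- [57 d9 6b c5 bb 6a 0a cd]
query mem[0x13]=0xc5, mem[0x04]=0xbb, mem[0x01]=0xd9

MEM[0x13,0x04,0x01] = c5 bb d9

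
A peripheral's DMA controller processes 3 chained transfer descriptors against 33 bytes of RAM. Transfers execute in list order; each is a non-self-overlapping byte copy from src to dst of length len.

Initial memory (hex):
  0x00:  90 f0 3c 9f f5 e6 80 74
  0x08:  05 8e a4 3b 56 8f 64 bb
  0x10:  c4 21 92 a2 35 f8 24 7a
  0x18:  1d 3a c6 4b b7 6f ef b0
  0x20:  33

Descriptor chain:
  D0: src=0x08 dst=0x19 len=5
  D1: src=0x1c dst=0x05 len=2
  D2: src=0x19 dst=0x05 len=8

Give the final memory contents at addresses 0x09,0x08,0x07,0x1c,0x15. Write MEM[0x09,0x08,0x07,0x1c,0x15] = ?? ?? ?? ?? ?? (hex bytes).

[0] 0x08->0x19 len=5 : 05 8e a4 3b 56
[1] 0x1c->0x05 len=2 : 3b 56
[2] 0x19->0x05 len=8 : 05 8e a4 3b 56 ef b0 33
query mem[0x09]=0x56, mem[0x08]=0x3b, mem[0x07]=0xa4, mem[0x1c]=0x3b, mem[0x15]=0xf8

MEM[0x09,0x08,0x07,0x1c,0x15] = 56 3b a4 3b f8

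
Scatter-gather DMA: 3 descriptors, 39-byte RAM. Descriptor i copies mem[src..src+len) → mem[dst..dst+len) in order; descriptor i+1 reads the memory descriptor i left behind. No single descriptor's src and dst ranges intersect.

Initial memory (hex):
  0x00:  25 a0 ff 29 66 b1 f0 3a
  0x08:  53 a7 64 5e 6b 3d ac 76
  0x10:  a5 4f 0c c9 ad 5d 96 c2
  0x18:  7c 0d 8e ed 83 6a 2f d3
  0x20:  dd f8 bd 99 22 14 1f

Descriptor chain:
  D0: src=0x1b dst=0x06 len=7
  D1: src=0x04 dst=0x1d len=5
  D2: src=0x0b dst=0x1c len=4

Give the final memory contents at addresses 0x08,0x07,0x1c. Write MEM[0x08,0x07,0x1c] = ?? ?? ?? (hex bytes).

  after D0: wrote 7B at 0x06 = ed836a2fd3ddf8
  after D1: wrote 5B at 0x1d = 66b1ed836a
  after D2: wrote 4B at 0x1c = ddf83dac
query mem[0x08]=0x6a, mem[0x07]=0x83, mem[0x1c]=0xdd

MEM[0x08,0x07,0x1c] = 6a 83 dd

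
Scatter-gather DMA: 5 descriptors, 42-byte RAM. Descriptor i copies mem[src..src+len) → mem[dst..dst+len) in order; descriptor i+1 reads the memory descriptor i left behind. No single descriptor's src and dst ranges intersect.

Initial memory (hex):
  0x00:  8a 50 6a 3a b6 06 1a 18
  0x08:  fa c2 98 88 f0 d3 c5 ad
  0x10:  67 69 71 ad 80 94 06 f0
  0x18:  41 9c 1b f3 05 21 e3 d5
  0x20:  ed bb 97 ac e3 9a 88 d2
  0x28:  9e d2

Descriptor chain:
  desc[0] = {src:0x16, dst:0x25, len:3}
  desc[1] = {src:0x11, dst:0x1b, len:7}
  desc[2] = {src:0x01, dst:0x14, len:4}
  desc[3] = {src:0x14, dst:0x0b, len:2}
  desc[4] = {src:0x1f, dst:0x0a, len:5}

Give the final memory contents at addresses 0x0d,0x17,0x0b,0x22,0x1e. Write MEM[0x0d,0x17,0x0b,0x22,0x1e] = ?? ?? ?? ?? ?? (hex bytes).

MEM[0x0d,0x17,0x0b,0x22,0x1e] = 97 b6 06 97 80

[0] 0x16->0x25 len=3 : 06 f0 41
[1] 0x11->0x1b len=7 : 69 71 ad 80 94 06 f0
[2] 0x01->0x14 len=4 : 50 6a 3a b6
[3] 0x14->0x0b len=2 : 50 6a
[4] 0x1f->0x0a len=5 : 94 06 f0 97 ac
query mem[0x0d]=0x97, mem[0x17]=0xb6, mem[0x0b]=0x06, mem[0x22]=0x97, mem[0x1e]=0x80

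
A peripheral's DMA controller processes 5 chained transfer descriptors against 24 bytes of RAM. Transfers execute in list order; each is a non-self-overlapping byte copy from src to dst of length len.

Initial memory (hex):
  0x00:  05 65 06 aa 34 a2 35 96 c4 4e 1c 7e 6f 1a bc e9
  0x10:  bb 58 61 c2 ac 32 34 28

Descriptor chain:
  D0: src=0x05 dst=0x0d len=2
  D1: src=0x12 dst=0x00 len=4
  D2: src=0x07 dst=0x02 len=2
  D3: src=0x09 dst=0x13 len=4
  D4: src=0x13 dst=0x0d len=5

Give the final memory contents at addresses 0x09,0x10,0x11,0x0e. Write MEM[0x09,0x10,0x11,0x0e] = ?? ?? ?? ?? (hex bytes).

  after D0: wrote 2B at 0x0d = a235
  after D1: wrote 4B at 0x00 = 61c2ac32
  after D2: wrote 2B at 0x02 = 96c4
  after D3: wrote 4B at 0x13 = 4e1c7e6f
  after D4: wrote 5B at 0x0d = 4e1c7e6f28
query mem[0x09]=0x4e, mem[0x10]=0x6f, mem[0x11]=0x28, mem[0x0e]=0x1c

MEM[0x09,0x10,0x11,0x0e] = 4e 6f 28 1c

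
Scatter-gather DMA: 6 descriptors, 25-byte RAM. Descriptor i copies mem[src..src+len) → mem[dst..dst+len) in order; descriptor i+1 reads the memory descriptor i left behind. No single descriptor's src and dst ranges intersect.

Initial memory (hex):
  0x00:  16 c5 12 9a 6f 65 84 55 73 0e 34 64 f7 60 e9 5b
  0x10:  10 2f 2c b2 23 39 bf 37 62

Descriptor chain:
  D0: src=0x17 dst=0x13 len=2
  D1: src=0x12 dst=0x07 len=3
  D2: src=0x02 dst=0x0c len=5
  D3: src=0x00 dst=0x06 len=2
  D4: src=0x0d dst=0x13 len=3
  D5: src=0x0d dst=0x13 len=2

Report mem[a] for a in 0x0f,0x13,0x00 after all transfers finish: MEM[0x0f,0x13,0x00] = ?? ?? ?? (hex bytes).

MEM[0x0f,0x13,0x00] = 65 9a 16

#0 dst[0x13+2] := {0x37,0x62}
#1 dst[0x07+3] := {0x2c,0x37,0x62}
#2 dst[0x0c+5] := {0x12,0x9a,0x6f,0x65,0x84}
#3 dst[0x06+2] := {0x16,0xc5}
#4 dst[0x13+3] := {0x9a,0x6f,0x65}
#5 dst[0x13+2] := {0x9a,0x6f}
query mem[0x0f]=0x65, mem[0x13]=0x9a, mem[0x00]=0x16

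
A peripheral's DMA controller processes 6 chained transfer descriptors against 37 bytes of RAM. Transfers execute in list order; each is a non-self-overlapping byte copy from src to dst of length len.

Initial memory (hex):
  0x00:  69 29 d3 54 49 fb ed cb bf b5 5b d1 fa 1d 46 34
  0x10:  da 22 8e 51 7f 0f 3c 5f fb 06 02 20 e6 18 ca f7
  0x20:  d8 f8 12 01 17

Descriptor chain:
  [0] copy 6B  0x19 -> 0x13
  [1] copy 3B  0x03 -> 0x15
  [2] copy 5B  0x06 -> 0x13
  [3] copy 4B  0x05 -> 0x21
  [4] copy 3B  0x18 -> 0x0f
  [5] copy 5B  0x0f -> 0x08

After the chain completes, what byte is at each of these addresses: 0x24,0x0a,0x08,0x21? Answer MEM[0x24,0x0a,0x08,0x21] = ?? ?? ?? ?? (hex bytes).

D0: mem[0x13..0x18] <- [06 02 20 e6 18 ca]
D1: mem[0x15..0x17] <- [54 49 fb]
D2: mem[0x13..0x17] <- [ed cb bf b5 5b]
D3: mem[0x21..0x24] <- [fb ed cb bf]
D4: mem[0x0f..0x11] <- [ca 06 02]
D5: mem[0x08..0x0c] <- [ca 06 02 8e ed]
query mem[0x24]=0xbf, mem[0x0a]=0x02, mem[0x08]=0xca, mem[0x21]=0xfb

MEM[0x24,0x0a,0x08,0x21] = bf 02 ca fb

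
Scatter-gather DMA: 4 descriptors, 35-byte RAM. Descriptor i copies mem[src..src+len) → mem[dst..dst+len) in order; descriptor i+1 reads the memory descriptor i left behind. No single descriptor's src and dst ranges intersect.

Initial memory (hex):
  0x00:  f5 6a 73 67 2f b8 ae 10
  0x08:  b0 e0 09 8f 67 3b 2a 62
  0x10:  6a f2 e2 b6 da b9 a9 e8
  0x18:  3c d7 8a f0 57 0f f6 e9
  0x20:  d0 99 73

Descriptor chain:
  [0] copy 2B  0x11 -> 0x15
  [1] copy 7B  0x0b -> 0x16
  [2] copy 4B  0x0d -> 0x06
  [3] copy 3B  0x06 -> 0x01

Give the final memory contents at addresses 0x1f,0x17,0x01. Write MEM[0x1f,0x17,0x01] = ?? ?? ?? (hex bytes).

D0: mem[0x15..0x16] <- [f2 e2]
D1: mem[0x16..0x1c] <- [8f 67 3b 2a 62 6a f2]
D2: mem[0x06..0x09] <- [3b 2a 62 6a]
D3: mem[0x01..0x03] <- [3b 2a 62]
query mem[0x1f]=0xe9, mem[0x17]=0x67, mem[0x01]=0x3b

MEM[0x1f,0x17,0x01] = e9 67 3b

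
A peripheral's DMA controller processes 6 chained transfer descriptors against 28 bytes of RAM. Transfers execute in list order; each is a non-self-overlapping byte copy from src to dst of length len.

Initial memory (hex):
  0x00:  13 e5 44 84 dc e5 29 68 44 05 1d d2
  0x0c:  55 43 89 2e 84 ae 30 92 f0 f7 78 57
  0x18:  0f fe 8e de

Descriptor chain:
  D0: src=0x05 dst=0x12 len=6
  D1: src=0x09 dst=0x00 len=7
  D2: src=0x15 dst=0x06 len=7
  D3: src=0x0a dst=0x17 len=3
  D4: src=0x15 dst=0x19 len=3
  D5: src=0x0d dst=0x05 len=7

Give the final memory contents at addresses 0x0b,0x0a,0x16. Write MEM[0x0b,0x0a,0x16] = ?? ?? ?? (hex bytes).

[0] 0x05->0x12 len=6 : e5 29 68 44 05 1d
[1] 0x09->0x00 len=7 : 05 1d d2 55 43 89 2e
[2] 0x15->0x06 len=7 : 44 05 1d 0f fe 8e de
[3] 0x0a->0x17 len=3 : fe 8e de
[4] 0x15->0x19 len=3 : 44 05 fe
[5] 0x0d->0x05 len=7 : 43 89 2e 84 ae e5 29
query mem[0x0b]=0x29, mem[0x0a]=0xe5, mem[0x16]=0x05

MEM[0x0b,0x0a,0x16] = 29 e5 05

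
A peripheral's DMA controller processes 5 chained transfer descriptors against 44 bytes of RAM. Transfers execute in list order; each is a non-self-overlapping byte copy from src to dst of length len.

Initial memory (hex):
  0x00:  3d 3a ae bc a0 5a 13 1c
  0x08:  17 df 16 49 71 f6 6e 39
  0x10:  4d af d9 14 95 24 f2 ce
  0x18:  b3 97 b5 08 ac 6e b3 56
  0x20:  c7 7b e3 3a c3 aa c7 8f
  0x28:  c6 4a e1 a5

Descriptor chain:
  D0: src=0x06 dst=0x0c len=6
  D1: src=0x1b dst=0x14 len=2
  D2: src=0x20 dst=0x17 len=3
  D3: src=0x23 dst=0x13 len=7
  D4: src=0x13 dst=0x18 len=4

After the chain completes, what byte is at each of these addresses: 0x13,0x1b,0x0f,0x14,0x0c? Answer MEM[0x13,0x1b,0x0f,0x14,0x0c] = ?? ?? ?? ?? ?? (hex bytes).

#0 dst[0x0c+6] := {0x13,0x1c,0x17,0xdf,0x16,0x49}
#1 dst[0x14+2] := {0x08,0xac}
#2 dst[0x17+3] := {0xc7,0x7b,0xe3}
#3 dst[0x13+7] := {0x3a,0xc3,0xaa,0xc7,0x8f,0xc6,0x4a}
#4 dst[0x18+4] := {0x3a,0xc3,0xaa,0xc7}
query mem[0x13]=0x3a, mem[0x1b]=0xc7, mem[0x0f]=0xdf, mem[0x14]=0xc3, mem[0x0c]=0x13

MEM[0x13,0x1b,0x0f,0x14,0x0c] = 3a c7 df c3 13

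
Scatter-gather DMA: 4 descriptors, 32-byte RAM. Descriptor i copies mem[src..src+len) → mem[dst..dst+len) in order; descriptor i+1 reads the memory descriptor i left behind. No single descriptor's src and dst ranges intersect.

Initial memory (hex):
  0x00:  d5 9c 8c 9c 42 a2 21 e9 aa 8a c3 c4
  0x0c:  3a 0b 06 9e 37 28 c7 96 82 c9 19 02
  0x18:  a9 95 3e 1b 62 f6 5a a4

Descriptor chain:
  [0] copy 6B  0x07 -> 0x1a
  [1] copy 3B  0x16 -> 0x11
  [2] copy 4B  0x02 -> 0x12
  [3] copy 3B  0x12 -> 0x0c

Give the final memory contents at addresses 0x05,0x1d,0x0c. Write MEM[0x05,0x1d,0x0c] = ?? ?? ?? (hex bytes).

MEM[0x05,0x1d,0x0c] = a2 c3 8c

#0 dst[0x1a+6] := {0xe9,0xaa,0x8a,0xc3,0xc4,0x3a}
#1 dst[0x11+3] := {0x19,0x02,0xa9}
#2 dst[0x12+4] := {0x8c,0x9c,0x42,0xa2}
#3 dst[0x0c+3] := {0x8c,0x9c,0x42}
query mem[0x05]=0xa2, mem[0x1d]=0xc3, mem[0x0c]=0x8c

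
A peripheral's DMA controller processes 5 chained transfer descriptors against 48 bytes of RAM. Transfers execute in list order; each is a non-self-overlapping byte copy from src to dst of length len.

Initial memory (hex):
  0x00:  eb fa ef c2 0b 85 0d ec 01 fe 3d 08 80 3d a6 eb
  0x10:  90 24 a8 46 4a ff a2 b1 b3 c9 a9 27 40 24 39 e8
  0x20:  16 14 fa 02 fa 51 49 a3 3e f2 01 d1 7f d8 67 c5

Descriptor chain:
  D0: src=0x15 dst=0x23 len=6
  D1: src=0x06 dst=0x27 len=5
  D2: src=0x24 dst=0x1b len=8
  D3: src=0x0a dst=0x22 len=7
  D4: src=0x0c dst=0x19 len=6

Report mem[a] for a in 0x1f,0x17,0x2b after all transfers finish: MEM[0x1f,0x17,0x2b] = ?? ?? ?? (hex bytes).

  after D0: wrote 6B at 0x23 = ffa2b1b3c9a9
  after D1: wrote 5B at 0x27 = 0dec01fe3d
  after D2: wrote 8B at 0x1b = a2b1b30dec01fe3d
  after D3: wrote 7B at 0x22 = 3d08803da6eb90
  after D4: wrote 6B at 0x19 = 803da6eb9024
query mem[0x1f]=0xec, mem[0x17]=0xb1, mem[0x2b]=0x3d

MEM[0x1f,0x17,0x2b] = ec b1 3d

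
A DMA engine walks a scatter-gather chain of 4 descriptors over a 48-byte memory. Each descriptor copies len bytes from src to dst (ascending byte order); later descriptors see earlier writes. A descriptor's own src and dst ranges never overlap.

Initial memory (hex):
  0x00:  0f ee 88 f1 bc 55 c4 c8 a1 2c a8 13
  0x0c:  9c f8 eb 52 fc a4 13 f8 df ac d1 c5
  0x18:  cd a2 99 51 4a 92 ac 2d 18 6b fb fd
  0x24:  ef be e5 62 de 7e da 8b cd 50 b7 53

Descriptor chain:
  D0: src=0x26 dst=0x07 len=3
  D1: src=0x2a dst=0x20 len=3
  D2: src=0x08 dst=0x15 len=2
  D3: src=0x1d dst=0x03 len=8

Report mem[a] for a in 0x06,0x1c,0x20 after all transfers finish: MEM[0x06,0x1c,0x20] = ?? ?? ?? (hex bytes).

D0: mem[0x07..0x09] <- [e5 62 de]
D1: mem[0x20..0x22] <- [da 8b cd]
D2: mem[0x15..0x16] <- [62 de]
D3: mem[0x03..0x0a] <- [92 ac 2d da 8b cd fd ef]
query mem[0x06]=0xda, mem[0x1c]=0x4a, mem[0x20]=0xda

MEM[0x06,0x1c,0x20] = da 4a da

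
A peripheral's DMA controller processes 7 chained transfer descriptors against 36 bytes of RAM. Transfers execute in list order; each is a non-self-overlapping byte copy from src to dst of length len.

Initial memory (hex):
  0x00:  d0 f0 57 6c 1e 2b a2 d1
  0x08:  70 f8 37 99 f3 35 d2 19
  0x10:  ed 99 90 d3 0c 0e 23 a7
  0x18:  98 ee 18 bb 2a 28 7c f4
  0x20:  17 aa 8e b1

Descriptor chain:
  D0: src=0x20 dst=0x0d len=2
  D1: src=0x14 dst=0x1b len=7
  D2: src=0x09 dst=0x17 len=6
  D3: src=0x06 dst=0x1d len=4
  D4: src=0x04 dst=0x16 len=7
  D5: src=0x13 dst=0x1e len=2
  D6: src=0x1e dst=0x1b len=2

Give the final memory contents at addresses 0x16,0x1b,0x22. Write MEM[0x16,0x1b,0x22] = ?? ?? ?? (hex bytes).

[0] 0x20->0x0d len=2 : 17 aa
[1] 0x14->0x1b len=7 : 0c 0e 23 a7 98 ee 18
[2] 0x09->0x17 len=6 : f8 37 99 f3 17 aa
[3] 0x06->0x1d len=4 : a2 d1 70 f8
[4] 0x04->0x16 len=7 : 1e 2b a2 d1 70 f8 37
[5] 0x13->0x1e len=2 : d3 0c
[6] 0x1e->0x1b len=2 : d3 0c
query mem[0x16]=0x1e, mem[0x1b]=0xd3, mem[0x22]=0x8e

MEM[0x16,0x1b,0x22] = 1e d3 8e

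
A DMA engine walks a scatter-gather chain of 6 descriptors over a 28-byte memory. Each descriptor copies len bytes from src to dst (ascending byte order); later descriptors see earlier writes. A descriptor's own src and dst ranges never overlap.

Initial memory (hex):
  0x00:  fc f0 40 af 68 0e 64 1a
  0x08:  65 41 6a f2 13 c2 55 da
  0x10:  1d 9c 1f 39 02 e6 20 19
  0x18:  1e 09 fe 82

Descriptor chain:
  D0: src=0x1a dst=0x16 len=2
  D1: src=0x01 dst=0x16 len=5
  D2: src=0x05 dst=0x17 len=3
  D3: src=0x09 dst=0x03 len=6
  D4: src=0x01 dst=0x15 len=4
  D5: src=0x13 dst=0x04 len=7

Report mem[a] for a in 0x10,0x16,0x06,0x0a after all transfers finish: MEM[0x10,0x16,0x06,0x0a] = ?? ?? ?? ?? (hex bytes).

MEM[0x10,0x16,0x06,0x0a] = 1d 40 f0 1a

#0 dst[0x16+2] := {0xfe,0x82}
#1 dst[0x16+5] := {0xf0,0x40,0xaf,0x68,0x0e}
#2 dst[0x17+3] := {0x0e,0x64,0x1a}
#3 dst[0x03+6] := {0x41,0x6a,0xf2,0x13,0xc2,0x55}
#4 dst[0x15+4] := {0xf0,0x40,0x41,0x6a}
#5 dst[0x04+7] := {0x39,0x02,0xf0,0x40,0x41,0x6a,0x1a}
query mem[0x10]=0x1d, mem[0x16]=0x40, mem[0x06]=0xf0, mem[0x0a]=0x1a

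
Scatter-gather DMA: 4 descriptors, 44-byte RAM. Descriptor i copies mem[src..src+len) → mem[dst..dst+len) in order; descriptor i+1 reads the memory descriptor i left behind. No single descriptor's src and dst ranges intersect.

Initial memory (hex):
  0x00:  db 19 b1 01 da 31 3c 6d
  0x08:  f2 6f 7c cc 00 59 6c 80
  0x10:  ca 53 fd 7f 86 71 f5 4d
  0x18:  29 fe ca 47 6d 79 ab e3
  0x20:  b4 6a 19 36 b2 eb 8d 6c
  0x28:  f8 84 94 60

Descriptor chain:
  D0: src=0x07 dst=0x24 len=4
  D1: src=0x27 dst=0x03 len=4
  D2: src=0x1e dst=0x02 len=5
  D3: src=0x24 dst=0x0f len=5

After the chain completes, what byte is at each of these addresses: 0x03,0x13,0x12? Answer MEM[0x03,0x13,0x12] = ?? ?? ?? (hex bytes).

MEM[0x03,0x13,0x12] = e3 f8 7c

#0 dst[0x24+4] := {0x6d,0xf2,0x6f,0x7c}
#1 dst[0x03+4] := {0x7c,0xf8,0x84,0x94}
#2 dst[0x02+5] := {0xab,0xe3,0xb4,0x6a,0x19}
#3 dst[0x0f+5] := {0x6d,0xf2,0x6f,0x7c,0xf8}
query mem[0x03]=0xe3, mem[0x13]=0xf8, mem[0x12]=0x7c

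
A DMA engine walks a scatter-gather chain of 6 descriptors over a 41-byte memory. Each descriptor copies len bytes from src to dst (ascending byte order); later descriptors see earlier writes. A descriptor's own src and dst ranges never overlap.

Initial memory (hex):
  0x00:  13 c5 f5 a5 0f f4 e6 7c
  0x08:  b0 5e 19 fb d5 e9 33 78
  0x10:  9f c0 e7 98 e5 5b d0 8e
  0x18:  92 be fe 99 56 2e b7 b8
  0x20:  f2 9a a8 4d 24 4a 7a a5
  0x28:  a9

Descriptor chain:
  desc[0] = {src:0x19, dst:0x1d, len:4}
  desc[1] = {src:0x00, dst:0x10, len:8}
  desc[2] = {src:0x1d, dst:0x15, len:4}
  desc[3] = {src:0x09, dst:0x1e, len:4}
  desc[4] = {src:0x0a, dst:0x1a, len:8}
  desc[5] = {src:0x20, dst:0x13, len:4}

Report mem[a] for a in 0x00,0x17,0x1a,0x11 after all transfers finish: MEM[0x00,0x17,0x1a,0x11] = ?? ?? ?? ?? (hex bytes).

MEM[0x00,0x17,0x1a,0x11] = 13 99 19 c5

#0 dst[0x1d+4] := {0xbe,0xfe,0x99,0x56}
#1 dst[0x10+8] := {0x13,0xc5,0xf5,0xa5,0x0f,0xf4,0xe6,0x7c}
#2 dst[0x15+4] := {0xbe,0xfe,0x99,0x56}
#3 dst[0x1e+4] := {0x5e,0x19,0xfb,0xd5}
#4 dst[0x1a+8] := {0x19,0xfb,0xd5,0xe9,0x33,0x78,0x13,0xc5}
#5 dst[0x13+4] := {0x13,0xc5,0xa8,0x4d}
query mem[0x00]=0x13, mem[0x17]=0x99, mem[0x1a]=0x19, mem[0x11]=0xc5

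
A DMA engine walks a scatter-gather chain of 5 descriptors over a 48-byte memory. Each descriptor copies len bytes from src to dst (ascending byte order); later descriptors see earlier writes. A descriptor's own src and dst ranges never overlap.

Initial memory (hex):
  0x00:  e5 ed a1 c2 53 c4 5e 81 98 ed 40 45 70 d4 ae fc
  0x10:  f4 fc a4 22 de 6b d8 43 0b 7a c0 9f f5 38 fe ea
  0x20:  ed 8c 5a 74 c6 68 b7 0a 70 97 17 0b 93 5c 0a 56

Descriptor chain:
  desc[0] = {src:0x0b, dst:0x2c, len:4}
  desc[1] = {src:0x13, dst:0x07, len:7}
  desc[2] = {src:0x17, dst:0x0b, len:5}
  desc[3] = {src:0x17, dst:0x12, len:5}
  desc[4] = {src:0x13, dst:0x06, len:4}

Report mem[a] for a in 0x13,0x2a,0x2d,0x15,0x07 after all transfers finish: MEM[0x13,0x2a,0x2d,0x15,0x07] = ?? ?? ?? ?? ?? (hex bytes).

MEM[0x13,0x2a,0x2d,0x15,0x07] = 0b 17 70 c0 7a

[0] 0x0b->0x2c len=4 : 45 70 d4 ae
[1] 0x13->0x07 len=7 : 22 de 6b d8 43 0b 7a
[2] 0x17->0x0b len=5 : 43 0b 7a c0 9f
[3] 0x17->0x12 len=5 : 43 0b 7a c0 9f
[4] 0x13->0x06 len=4 : 0b 7a c0 9f
query mem[0x13]=0x0b, mem[0x2a]=0x17, mem[0x2d]=0x70, mem[0x15]=0xc0, mem[0x07]=0x7a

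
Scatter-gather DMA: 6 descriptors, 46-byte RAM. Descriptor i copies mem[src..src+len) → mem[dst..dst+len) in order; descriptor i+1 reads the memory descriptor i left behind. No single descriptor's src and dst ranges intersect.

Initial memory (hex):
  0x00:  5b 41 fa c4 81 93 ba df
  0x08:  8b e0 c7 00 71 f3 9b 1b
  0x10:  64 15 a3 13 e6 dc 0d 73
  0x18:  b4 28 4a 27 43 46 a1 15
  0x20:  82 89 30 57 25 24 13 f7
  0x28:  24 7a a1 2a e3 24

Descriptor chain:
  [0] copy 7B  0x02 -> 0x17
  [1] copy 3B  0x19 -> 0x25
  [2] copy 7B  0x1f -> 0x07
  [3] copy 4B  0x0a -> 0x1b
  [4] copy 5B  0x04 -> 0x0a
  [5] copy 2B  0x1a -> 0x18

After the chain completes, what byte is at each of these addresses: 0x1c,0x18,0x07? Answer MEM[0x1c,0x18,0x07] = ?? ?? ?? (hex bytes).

  after D0: wrote 7B at 0x17 = fac48193badf8b
  after D1: wrote 3B at 0x25 = 8193ba
  after D2: wrote 7B at 0x07 = 15828930572581
  after D3: wrote 4B at 0x1b = 30572581
  after D4: wrote 5B at 0x0a = 8193ba1582
  after D5: wrote 2B at 0x18 = 9330
query mem[0x1c]=0x57, mem[0x18]=0x93, mem[0x07]=0x15

MEM[0x1c,0x18,0x07] = 57 93 15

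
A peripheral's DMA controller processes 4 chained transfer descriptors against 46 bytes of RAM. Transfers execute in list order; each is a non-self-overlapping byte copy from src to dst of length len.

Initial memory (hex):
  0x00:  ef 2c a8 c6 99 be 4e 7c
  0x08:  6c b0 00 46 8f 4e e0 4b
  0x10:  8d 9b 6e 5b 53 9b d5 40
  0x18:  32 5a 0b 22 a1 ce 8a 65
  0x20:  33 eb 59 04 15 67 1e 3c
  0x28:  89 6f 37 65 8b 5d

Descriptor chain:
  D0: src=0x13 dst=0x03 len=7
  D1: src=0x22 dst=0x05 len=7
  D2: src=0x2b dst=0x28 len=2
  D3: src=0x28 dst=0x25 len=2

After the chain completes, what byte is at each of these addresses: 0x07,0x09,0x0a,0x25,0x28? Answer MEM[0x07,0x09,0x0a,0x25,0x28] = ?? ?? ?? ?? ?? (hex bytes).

  after D0: wrote 7B at 0x03 = 5b539bd540325a
  after D1: wrote 7B at 0x05 = 590415671e3c89
  after D2: wrote 2B at 0x28 = 658b
  after D3: wrote 2B at 0x25 = 658b
query mem[0x07]=0x15, mem[0x09]=0x1e, mem[0x0a]=0x3c, mem[0x25]=0x65, mem[0x28]=0x65

MEM[0x07,0x09,0x0a,0x25,0x28] = 15 1e 3c 65 65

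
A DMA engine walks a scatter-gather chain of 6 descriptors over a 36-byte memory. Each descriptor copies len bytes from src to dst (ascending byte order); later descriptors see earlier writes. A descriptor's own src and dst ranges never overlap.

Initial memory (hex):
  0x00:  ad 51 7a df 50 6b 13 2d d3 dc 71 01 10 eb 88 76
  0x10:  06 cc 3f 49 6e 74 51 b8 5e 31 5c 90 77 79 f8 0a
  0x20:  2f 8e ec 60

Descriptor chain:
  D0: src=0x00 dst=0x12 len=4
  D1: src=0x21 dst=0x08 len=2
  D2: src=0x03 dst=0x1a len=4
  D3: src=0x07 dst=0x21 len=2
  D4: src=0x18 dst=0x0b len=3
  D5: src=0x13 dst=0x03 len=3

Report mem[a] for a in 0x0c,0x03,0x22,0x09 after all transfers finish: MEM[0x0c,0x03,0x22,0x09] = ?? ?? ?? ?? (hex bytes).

MEM[0x0c,0x03,0x22,0x09] = 31 51 8e ec

D0: mem[0x12..0x15] <- [ad 51 7a df]
D1: mem[0x08..0x09] <- [8e ec]
D2: mem[0x1a..0x1d] <- [df 50 6b 13]
D3: mem[0x21..0x22] <- [2d 8e]
D4: mem[0x0b..0x0d] <- [5e 31 df]
D5: mem[0x03..0x05] <- [51 7a df]
query mem[0x0c]=0x31, mem[0x03]=0x51, mem[0x22]=0x8e, mem[0x09]=0xec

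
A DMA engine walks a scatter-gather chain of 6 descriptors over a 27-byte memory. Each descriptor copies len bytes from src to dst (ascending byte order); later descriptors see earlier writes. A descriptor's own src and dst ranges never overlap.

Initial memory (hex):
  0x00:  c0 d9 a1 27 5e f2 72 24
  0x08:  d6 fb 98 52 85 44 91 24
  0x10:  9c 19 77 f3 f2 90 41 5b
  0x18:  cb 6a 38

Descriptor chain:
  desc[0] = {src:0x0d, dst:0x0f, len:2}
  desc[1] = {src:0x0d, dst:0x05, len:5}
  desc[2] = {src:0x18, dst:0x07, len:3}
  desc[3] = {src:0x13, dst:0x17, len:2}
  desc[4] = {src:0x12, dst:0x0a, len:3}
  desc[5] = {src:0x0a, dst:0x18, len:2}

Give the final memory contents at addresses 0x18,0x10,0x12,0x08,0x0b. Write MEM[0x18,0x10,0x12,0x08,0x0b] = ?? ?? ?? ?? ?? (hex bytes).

[0] 0x0d->0x0f len=2 : 44 91
[1] 0x0d->0x05 len=5 : 44 91 44 91 19
[2] 0x18->0x07 len=3 : cb 6a 38
[3] 0x13->0x17 len=2 : f3 f2
[4] 0x12->0x0a len=3 : 77 f3 f2
[5] 0x0a->0x18 len=2 : 77 f3
query mem[0x18]=0x77, mem[0x10]=0x91, mem[0x12]=0x77, mem[0x08]=0x6a, mem[0x0b]=0xf3

MEM[0x18,0x10,0x12,0x08,0x0b] = 77 91 77 6a f3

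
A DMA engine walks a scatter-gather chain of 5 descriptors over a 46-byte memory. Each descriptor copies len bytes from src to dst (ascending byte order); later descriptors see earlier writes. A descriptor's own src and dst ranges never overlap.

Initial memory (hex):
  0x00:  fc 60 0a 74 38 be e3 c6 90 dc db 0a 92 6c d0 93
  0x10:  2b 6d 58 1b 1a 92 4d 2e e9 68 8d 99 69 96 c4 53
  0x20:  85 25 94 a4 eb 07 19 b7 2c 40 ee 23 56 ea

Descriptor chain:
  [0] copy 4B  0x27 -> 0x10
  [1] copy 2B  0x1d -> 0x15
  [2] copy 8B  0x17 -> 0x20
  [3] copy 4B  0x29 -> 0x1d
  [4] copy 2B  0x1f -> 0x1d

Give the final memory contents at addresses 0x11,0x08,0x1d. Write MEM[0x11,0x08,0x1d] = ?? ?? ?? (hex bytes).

MEM[0x11,0x08,0x1d] = 2c 90 23

[0] 0x27->0x10 len=4 : b7 2c 40 ee
[1] 0x1d->0x15 len=2 : 96 c4
[2] 0x17->0x20 len=8 : 2e e9 68 8d 99 69 96 c4
[3] 0x29->0x1d len=4 : 40 ee 23 56
[4] 0x1f->0x1d len=2 : 23 56
query mem[0x11]=0x2c, mem[0x08]=0x90, mem[0x1d]=0x23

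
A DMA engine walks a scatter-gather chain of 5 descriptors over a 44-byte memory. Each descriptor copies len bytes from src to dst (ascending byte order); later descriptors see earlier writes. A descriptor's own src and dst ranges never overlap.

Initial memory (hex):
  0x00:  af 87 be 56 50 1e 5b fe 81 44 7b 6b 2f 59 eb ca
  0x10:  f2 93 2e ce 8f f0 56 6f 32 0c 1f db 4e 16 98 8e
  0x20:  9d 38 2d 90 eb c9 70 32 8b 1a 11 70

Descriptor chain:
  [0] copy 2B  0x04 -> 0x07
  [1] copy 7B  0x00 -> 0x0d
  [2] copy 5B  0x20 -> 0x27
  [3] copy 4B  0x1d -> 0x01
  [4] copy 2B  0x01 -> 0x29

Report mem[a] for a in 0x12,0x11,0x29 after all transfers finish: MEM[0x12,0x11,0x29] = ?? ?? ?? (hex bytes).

  after D0: wrote 2B at 0x07 = 501e
  after D1: wrote 7B at 0x0d = af87be56501e5b
  after D2: wrote 5B at 0x27 = 9d382d90eb
  after D3: wrote 4B at 0x01 = 16988e9d
  after D4: wrote 2B at 0x29 = 1698
query mem[0x12]=0x1e, mem[0x11]=0x50, mem[0x29]=0x16

MEM[0x12,0x11,0x29] = 1e 50 16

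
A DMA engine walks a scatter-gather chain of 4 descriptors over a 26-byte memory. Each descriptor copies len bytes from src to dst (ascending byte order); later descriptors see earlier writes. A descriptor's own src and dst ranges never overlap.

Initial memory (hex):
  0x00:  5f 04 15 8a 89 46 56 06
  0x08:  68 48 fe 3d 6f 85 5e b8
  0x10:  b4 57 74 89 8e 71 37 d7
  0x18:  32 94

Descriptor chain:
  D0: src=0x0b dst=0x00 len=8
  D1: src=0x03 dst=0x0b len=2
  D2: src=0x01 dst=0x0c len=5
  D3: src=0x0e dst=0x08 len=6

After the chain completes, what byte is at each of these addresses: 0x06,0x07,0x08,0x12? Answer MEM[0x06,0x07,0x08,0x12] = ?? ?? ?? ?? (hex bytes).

MEM[0x06,0x07,0x08,0x12] = 57 74 5e 74

D0: mem[0x00..0x07] <- [3d 6f 85 5e b8 b4 57 74]
D1: mem[0x0b..0x0c] <- [5e b8]
D2: mem[0x0c..0x10] <- [6f 85 5e b8 b4]
D3: mem[0x08..0x0d] <- [5e b8 b4 57 74 89]
query mem[0x06]=0x57, mem[0x07]=0x74, mem[0x08]=0x5e, mem[0x12]=0x74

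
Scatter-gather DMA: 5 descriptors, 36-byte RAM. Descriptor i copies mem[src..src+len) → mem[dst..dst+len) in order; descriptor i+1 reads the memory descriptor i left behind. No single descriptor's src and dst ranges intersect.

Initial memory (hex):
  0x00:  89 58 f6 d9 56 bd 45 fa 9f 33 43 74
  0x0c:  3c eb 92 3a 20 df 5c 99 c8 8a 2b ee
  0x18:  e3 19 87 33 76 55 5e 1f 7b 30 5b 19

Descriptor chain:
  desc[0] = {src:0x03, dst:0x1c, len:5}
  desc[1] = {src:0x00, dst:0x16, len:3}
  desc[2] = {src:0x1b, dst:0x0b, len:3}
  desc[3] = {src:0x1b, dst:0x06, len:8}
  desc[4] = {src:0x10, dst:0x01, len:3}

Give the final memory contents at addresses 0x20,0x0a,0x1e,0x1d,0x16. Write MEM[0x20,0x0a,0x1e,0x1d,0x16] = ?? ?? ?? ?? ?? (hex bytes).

MEM[0x20,0x0a,0x1e,0x1d,0x16] = fa 45 bd 56 89

D0: mem[0x1c..0x20] <- [d9 56 bd 45 fa]
D1: mem[0x16..0x18] <- [89 58 f6]
D2: mem[0x0b..0x0d] <- [33 d9 56]
D3: mem[0x06..0x0d] <- [33 d9 56 bd 45 fa 30 5b]
D4: mem[0x01..0x03] <- [20 df 5c]
query mem[0x20]=0xfa, mem[0x0a]=0x45, mem[0x1e]=0xbd, mem[0x1d]=0x56, mem[0x16]=0x89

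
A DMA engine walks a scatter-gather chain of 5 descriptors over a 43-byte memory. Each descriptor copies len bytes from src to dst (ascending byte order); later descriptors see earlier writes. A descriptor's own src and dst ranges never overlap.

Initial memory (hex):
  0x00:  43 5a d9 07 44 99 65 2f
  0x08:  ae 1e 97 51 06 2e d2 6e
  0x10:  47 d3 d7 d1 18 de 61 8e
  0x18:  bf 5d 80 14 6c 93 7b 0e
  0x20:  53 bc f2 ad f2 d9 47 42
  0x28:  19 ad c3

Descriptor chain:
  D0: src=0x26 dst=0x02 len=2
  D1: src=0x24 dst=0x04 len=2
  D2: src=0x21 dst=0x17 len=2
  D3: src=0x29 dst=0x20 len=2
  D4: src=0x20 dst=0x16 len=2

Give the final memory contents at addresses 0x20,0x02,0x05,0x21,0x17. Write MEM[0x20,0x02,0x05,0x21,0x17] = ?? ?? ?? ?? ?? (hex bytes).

MEM[0x20,0x02,0x05,0x21,0x17] = ad 47 d9 c3 c3

D0: mem[0x02..0x03] <- [47 42]
D1: mem[0x04..0x05] <- [f2 d9]
D2: mem[0x17..0x18] <- [bc f2]
D3: mem[0x20..0x21] <- [ad c3]
D4: mem[0x16..0x17] <- [ad c3]
query mem[0x20]=0xad, mem[0x02]=0x47, mem[0x05]=0xd9, mem[0x21]=0xc3, mem[0x17]=0xc3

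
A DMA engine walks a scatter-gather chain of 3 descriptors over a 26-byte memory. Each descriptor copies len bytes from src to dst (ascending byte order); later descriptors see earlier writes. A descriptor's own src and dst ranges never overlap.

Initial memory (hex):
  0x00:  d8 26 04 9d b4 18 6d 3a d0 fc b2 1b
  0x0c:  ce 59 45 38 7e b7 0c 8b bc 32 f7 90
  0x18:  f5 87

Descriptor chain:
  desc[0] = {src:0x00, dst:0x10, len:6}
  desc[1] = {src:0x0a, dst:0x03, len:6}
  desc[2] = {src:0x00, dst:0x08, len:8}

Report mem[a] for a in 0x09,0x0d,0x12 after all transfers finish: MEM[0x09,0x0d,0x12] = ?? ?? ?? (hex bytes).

MEM[0x09,0x0d,0x12] = 26 ce 04

D0: mem[0x10..0x15] <- [d8 26 04 9d b4 18]
D1: mem[0x03..0x08] <- [b2 1b ce 59 45 38]
D2: mem[0x08..0x0f] <- [d8 26 04 b2 1b ce 59 45]
query mem[0x09]=0x26, mem[0x0d]=0xce, mem[0x12]=0x04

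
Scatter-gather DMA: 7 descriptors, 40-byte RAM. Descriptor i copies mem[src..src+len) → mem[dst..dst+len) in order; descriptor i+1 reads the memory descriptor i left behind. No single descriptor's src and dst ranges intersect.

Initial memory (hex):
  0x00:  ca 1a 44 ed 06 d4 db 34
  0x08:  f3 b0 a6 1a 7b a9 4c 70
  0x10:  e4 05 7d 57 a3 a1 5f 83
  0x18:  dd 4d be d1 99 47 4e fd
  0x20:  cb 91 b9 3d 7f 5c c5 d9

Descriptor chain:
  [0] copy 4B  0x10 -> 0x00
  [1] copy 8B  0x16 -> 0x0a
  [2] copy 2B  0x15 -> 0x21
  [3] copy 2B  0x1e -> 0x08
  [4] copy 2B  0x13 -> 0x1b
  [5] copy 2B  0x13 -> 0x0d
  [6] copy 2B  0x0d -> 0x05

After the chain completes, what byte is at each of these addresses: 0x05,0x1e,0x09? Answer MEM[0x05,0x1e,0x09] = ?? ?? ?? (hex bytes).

D0: mem[0x00..0x03] <- [e4 05 7d 57]
D1: mem[0x0a..0x11] <- [5f 83 dd 4d be d1 99 47]
D2: mem[0x21..0x22] <- [a1 5f]
D3: mem[0x08..0x09] <- [4e fd]
D4: mem[0x1b..0x1c] <- [57 a3]
D5: mem[0x0d..0x0e] <- [57 a3]
D6: mem[0x05..0x06] <- [57 a3]
query mem[0x05]=0x57, mem[0x1e]=0x4e, mem[0x09]=0xfd

MEM[0x05,0x1e,0x09] = 57 4e fd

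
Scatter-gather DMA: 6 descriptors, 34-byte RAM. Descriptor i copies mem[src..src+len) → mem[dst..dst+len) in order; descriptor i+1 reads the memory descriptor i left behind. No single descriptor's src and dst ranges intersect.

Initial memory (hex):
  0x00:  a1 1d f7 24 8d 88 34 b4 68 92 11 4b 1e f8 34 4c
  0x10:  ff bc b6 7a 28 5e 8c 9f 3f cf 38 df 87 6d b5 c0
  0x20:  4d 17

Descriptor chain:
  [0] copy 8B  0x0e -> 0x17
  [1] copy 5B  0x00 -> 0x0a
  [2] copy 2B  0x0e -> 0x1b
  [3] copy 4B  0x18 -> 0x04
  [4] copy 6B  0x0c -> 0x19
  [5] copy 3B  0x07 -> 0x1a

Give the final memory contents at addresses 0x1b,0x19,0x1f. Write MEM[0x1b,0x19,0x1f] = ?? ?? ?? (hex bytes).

D0: mem[0x17..0x1e] <- [34 4c ff bc b6 7a 28 5e]
D1: mem[0x0a..0x0e] <- [a1 1d f7 24 8d]
D2: mem[0x1b..0x1c] <- [8d 4c]
D3: mem[0x04..0x07] <- [4c ff bc 8d]
D4: mem[0x19..0x1e] <- [f7 24 8d 4c ff bc]
D5: mem[0x1a..0x1c] <- [8d 68 92]
query mem[0x1b]=0x68, mem[0x19]=0xf7, mem[0x1f]=0xc0

MEM[0x1b,0x19,0x1f] = 68 f7 c0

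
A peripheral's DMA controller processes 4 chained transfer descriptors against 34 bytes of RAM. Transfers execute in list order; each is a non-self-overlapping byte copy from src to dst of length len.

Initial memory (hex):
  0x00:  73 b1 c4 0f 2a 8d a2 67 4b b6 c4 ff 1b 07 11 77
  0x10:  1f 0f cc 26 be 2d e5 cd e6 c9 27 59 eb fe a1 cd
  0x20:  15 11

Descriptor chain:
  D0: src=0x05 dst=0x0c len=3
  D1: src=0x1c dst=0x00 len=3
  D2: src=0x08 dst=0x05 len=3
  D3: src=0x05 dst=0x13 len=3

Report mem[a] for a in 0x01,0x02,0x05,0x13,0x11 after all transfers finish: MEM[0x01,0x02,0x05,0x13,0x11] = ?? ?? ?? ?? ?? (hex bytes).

D0: mem[0x0c..0x0e] <- [8d a2 67]
D1: mem[0x00..0x02] <- [eb fe a1]
D2: mem[0x05..0x07] <- [4b b6 c4]
D3: mem[0x13..0x15] <- [4b b6 c4]
query mem[0x01]=0xfe, mem[0x02]=0xa1, mem[0x05]=0x4b, mem[0x13]=0x4b, mem[0x11]=0x0f

MEM[0x01,0x02,0x05,0x13,0x11] = fe a1 4b 4b 0f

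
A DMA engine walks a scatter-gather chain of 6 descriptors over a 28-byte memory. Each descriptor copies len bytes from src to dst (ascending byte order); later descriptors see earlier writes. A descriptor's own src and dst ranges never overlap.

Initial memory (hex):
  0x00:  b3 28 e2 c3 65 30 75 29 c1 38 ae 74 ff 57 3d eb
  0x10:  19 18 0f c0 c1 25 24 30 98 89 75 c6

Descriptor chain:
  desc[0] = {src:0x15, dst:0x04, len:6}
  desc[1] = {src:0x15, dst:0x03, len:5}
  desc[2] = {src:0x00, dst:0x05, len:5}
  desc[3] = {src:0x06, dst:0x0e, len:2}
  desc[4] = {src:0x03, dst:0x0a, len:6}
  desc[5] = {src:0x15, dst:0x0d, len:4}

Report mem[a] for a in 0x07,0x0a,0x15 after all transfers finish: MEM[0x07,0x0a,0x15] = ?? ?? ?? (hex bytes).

[0] 0x15->0x04 len=6 : 25 24 30 98 89 75
[1] 0x15->0x03 len=5 : 25 24 30 98 89
[2] 0x00->0x05 len=5 : b3 28 e2 25 24
[3] 0x06->0x0e len=2 : 28 e2
[4] 0x03->0x0a len=6 : 25 24 b3 28 e2 25
[5] 0x15->0x0d len=4 : 25 24 30 98
query mem[0x07]=0xe2, mem[0x0a]=0x25, mem[0x15]=0x25

MEM[0x07,0x0a,0x15] = e2 25 25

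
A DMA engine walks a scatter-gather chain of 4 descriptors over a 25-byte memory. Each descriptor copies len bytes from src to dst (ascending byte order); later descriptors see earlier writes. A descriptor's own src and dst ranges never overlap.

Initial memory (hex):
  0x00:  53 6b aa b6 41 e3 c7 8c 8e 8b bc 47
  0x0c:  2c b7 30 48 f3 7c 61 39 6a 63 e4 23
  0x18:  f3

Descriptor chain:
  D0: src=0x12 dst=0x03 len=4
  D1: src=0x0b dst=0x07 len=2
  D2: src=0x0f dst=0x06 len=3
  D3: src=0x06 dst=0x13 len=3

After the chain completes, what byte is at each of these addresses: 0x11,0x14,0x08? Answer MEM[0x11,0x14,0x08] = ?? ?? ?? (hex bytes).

[0] 0x12->0x03 len=4 : 61 39 6a 63
[1] 0x0b->0x07 len=2 : 47 2c
[2] 0x0f->0x06 len=3 : 48 f3 7c
[3] 0x06->0x13 len=3 : 48 f3 7c
query mem[0x11]=0x7c, mem[0x14]=0xf3, mem[0x08]=0x7c

MEM[0x11,0x14,0x08] = 7c f3 7c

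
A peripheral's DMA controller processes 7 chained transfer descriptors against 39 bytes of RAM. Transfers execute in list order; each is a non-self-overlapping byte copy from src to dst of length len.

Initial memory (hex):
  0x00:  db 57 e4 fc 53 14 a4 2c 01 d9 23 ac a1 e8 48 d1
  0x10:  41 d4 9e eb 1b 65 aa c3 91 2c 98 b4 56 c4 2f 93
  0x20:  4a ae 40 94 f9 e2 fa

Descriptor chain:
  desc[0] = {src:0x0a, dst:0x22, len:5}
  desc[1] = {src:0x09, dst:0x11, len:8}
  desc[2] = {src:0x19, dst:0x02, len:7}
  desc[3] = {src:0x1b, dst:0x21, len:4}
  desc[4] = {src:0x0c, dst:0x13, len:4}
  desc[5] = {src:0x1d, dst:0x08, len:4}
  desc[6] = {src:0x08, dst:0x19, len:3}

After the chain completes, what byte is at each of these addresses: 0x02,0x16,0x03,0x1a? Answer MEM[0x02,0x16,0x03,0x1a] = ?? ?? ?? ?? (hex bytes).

D0: mem[0x22..0x26] <- [23 ac a1 e8 48]
D1: mem[0x11..0x18] <- [d9 23 ac a1 e8 48 d1 41]
D2: mem[0x02..0x08] <- [2c 98 b4 56 c4 2f 93]
D3: mem[0x21..0x24] <- [b4 56 c4 2f]
D4: mem[0x13..0x16] <- [a1 e8 48 d1]
D5: mem[0x08..0x0b] <- [c4 2f 93 4a]
D6: mem[0x19..0x1b] <- [c4 2f 93]
query mem[0x02]=0x2c, mem[0x16]=0xd1, mem[0x03]=0x98, mem[0x1a]=0x2f

MEM[0x02,0x16,0x03,0x1a] = 2c d1 98 2f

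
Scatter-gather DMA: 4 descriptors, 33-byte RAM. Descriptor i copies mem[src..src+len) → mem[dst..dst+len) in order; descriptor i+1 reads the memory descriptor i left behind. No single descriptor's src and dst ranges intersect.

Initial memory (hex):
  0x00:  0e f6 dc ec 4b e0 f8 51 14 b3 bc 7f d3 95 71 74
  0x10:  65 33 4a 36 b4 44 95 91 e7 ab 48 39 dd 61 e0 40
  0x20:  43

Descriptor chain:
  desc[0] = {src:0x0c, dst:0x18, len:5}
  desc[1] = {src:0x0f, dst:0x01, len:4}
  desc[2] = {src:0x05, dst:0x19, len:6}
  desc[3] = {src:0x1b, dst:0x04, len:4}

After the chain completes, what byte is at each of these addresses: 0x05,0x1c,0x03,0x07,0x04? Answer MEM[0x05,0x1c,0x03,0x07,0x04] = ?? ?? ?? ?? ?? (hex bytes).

MEM[0x05,0x1c,0x03,0x07,0x04] = 14 14 33 bc 51

  after D0: wrote 5B at 0x18 = d395717465
  after D1: wrote 4B at 0x01 = 7465334a
  after D2: wrote 6B at 0x19 = e0f85114b3bc
  after D3: wrote 4B at 0x04 = 5114b3bc
query mem[0x05]=0x14, mem[0x1c]=0x14, mem[0x03]=0x33, mem[0x07]=0xbc, mem[0x04]=0x51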